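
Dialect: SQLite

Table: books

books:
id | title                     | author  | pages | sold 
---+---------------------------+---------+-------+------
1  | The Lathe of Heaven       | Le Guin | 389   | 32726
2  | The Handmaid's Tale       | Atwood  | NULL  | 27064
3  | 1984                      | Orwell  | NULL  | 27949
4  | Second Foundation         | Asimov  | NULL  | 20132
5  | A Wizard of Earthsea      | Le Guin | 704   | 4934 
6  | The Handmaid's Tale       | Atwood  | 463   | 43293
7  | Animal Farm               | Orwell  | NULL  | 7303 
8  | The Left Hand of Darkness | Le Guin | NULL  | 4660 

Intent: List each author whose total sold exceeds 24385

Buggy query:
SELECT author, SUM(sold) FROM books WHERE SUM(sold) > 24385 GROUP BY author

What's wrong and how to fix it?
Bug: Aggregate functions cannot appear in a WHERE clause

Fix: Move the aggregate condition to a HAVING clause

Corrected query:
SELECT author, SUM(sold) FROM books GROUP BY author HAVING SUM(sold) > 24385

Result:
author  | SUM(sold)
--------+----------
Atwood  | 70357    
Le Guin | 42320    
Orwell  | 35252    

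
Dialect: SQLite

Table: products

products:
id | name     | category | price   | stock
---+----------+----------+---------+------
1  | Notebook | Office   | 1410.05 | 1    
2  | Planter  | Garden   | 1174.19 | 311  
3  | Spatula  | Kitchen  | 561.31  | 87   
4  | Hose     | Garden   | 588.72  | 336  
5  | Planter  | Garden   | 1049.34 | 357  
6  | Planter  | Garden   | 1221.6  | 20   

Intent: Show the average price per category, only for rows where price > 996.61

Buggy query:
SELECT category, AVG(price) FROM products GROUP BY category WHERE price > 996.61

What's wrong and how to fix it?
Bug: Row-level WHERE must come before GROUP BY in the clause order

Fix: Move the WHERE clause before GROUP BY

Corrected query:
SELECT category, AVG(price) FROM products WHERE price > 996.61 GROUP BY category

Result:
category | AVG(price) 
---------+------------
Garden   | 1148.376667
Office   | 1410.05    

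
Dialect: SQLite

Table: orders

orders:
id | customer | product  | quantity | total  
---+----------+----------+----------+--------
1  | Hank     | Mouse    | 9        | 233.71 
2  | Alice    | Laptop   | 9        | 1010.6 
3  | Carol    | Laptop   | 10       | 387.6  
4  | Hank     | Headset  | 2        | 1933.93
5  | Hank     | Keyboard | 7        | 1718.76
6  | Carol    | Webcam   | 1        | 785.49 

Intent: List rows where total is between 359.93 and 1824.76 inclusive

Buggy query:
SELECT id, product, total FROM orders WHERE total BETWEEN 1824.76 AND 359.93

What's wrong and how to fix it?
Bug: BETWEEN expects the lower bound first; with 1824.76 AND 359.93 the range is empty

Fix: Write BETWEEN 359.93 AND 1824.76

Corrected query:
SELECT id, product, total FROM orders WHERE total BETWEEN 359.93 AND 1824.76

Result:
id | product  | total  
---+----------+--------
2  | Laptop   | 1010.6 
3  | Laptop   | 387.6  
5  | Keyboard | 1718.76
6  | Webcam   | 785.49 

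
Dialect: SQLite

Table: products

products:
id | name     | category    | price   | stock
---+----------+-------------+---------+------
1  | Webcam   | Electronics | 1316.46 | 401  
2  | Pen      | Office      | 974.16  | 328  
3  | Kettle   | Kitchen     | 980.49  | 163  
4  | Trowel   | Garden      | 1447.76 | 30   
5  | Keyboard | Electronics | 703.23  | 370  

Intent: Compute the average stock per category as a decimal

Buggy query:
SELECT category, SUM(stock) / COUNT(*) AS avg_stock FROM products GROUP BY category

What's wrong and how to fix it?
Bug: Both operands are integers, so '/' performs integer division and truncates

Fix: Multiply by 1.0 (or CAST to REAL) to force floating-point division

Corrected query:
SELECT category, SUM(stock) * 1.0 / COUNT(*) AS avg_stock FROM products GROUP BY category

Result:
category    | avg_stock
------------+----------
Electronics | 385.5    
Garden      | 30       
Kitchen     | 163      
Office      | 328      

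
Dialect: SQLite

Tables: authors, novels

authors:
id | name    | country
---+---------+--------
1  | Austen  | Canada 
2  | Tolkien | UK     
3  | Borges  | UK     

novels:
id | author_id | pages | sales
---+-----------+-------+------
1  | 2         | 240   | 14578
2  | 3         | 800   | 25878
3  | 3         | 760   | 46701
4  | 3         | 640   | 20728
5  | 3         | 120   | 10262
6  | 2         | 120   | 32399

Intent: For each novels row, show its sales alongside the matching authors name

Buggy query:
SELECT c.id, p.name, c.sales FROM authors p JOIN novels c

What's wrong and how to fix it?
Bug: JOIN with no ON clause produces a cartesian product; every novels row pairs with every authors row

Fix: Add ON c.author_id = p.id to the JOIN

Corrected query:
SELECT c.id, p.name, c.sales FROM authors p JOIN novels c ON c.author_id = p.id

Result:
id | name    | sales
---+---------+------
1  | Tolkien | 14578
2  | Borges  | 25878
3  | Borges  | 46701
4  | Borges  | 20728
5  | Borges  | 10262
6  | Tolkien | 32399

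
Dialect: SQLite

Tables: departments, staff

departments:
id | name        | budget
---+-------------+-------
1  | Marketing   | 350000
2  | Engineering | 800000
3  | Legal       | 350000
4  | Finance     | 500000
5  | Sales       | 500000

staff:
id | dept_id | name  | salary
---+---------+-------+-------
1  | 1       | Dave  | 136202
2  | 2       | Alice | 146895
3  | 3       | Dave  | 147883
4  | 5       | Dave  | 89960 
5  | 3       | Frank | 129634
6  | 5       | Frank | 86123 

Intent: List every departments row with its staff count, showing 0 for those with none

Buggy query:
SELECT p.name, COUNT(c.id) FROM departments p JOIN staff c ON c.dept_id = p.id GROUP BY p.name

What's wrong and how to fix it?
Bug: An inner join excludes parents with zero children

Fix: Switch to LEFT JOIN to retain unmatched parent rows

Corrected query:
SELECT p.name, COUNT(c.id) FROM departments p LEFT JOIN staff c ON c.dept_id = p.id GROUP BY p.name

Result:
name        | COUNT(c.id)
------------+------------
Engineering | 1          
Finance     | 0          
Legal       | 2          
Marketing   | 1          
Sales       | 2          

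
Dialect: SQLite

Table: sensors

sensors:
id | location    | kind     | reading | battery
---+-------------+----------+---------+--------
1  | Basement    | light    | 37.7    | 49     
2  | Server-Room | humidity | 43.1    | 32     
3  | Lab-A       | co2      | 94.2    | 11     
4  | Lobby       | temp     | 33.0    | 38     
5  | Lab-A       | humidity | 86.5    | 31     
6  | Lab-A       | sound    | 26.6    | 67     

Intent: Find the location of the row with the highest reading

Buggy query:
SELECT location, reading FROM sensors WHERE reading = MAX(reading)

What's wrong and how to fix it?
Bug: WHERE is evaluated per row; an aggregate over the whole table isn't defined there

Fix: Wrap MAX in a scalar subquery so WHERE compares against a single value

Corrected query:
SELECT location, reading FROM sensors WHERE reading = (SELECT MAX(reading) FROM sensors)

Result:
location | reading
---------+--------
Lab-A    | 94.2   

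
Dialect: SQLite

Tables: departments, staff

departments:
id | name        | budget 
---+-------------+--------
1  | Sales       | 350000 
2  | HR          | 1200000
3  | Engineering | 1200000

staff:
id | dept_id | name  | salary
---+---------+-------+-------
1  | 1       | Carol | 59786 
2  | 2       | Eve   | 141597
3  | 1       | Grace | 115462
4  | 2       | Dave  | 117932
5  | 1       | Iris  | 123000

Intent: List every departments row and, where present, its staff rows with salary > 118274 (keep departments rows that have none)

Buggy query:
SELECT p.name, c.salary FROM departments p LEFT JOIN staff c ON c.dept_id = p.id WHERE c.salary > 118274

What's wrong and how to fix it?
Bug: A WHERE condition on the right-hand table after LEFT JOIN drops unmatched parents

Fix: Move the right-table condition into the ON clause so unmatched parents are kept

Corrected query:
SELECT p.name, c.salary FROM departments p LEFT JOIN staff c ON c.dept_id = p.id AND c.salary > 118274

Result:
name        | salary
------------+-------
Sales       | 123000
HR          | 141597
Engineering | NULL  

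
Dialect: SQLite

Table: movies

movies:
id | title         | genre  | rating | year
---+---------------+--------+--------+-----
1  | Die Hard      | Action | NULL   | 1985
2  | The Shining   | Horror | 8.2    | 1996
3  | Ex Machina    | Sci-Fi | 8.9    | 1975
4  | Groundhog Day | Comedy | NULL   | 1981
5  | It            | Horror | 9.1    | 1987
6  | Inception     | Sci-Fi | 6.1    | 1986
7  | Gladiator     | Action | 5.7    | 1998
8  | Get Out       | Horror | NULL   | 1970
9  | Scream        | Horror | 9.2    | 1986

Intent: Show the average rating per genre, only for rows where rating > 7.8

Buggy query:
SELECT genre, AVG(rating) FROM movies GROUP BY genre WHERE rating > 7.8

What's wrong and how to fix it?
Bug: WHERE cannot follow GROUP BY

Fix: Move the WHERE clause before GROUP BY

Corrected query:
SELECT genre, AVG(rating) FROM movies WHERE rating > 7.8 GROUP BY genre

Result:
genre  | AVG(rating)
-------+------------
Horror | 8.833333   
Sci-Fi | 8.9        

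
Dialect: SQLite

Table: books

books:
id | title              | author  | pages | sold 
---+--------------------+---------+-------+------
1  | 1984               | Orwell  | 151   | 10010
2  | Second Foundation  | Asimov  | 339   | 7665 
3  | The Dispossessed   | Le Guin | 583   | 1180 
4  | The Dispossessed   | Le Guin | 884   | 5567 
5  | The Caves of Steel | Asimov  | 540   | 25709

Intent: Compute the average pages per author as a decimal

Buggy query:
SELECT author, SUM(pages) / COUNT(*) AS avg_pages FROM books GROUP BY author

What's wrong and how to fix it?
Bug: SUM(pages) and COUNT(*) are both integers; the division truncates the fractional part

Fix: Multiply by 1.0 (or CAST to REAL) to force floating-point division

Corrected query:
SELECT author, SUM(pages) * 1.0 / COUNT(*) AS avg_pages FROM books GROUP BY author

Result:
author  | avg_pages
--------+----------
Asimov  | 439.5    
Le Guin | 733.5    
Orwell  | 151      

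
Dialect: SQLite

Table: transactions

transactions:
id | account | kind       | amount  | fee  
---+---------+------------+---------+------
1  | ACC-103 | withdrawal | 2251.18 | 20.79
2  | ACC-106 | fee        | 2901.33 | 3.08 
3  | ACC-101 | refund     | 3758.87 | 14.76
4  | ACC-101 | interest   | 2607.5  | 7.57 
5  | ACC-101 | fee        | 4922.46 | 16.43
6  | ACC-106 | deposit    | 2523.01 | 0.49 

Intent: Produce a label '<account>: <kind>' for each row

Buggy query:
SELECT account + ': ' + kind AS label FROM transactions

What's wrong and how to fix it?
Bug: SQLite uses || for string concatenation; + coerces text to numbers (yielding 0)

Fix: Use the || operator for string concatenation

Corrected query:
SELECT account || ': ' || kind AS label FROM transactions

Result:
label              
-------------------
ACC-103: withdrawal
ACC-106: fee       
ACC-101: refund    
ACC-101: interest  
ACC-101: fee       
ACC-106: deposit   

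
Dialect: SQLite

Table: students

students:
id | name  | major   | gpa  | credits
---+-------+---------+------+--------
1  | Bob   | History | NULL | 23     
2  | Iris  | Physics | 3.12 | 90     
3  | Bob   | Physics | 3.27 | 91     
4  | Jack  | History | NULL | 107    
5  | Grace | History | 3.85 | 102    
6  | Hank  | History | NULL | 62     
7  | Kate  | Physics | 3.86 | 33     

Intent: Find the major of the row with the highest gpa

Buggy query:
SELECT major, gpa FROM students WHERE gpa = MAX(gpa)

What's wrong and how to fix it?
Bug: MAX(gpa) is an aggregate and cannot be used directly in WHERE

Fix: Wrap MAX in a scalar subquery so WHERE compares against a single value

Corrected query:
SELECT major, gpa FROM students WHERE gpa = (SELECT MAX(gpa) FROM students)

Result:
major   | gpa 
--------+-----
Physics | 3.86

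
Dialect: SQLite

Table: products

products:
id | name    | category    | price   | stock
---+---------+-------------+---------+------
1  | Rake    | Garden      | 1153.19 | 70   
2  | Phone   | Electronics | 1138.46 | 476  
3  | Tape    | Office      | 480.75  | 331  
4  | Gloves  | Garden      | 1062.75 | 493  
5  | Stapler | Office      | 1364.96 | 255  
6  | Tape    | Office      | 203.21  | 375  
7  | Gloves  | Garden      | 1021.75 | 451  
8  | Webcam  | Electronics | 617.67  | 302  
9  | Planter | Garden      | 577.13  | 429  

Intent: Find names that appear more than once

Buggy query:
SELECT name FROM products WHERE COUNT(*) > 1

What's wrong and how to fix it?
Bug: COUNT(*) is an aggregate and cannot be used in WHERE

Fix: GROUP BY name, then filter groups with HAVING COUNT(*) > 1

Corrected query:
SELECT name FROM products GROUP BY name HAVING COUNT(*) > 1

Result:
name  
------
Gloves
Tape  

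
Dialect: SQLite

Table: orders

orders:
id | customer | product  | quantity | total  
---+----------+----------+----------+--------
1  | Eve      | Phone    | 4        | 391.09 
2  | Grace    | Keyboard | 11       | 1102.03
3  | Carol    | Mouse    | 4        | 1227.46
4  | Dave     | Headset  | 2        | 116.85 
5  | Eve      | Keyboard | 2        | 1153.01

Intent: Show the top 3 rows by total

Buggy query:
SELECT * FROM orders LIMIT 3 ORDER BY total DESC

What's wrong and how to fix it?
Bug: LIMIT must come after ORDER BY

Fix: Sort with ORDER BY, then apply LIMIT

Corrected query:
SELECT * FROM orders ORDER BY total DESC LIMIT 3

Result:
id | customer | product  | quantity | total  
---+----------+----------+----------+--------
3  | Carol    | Mouse    | 4        | 1227.46
5  | Eve      | Keyboard | 2        | 1153.01
2  | Grace    | Keyboard | 11       | 1102.03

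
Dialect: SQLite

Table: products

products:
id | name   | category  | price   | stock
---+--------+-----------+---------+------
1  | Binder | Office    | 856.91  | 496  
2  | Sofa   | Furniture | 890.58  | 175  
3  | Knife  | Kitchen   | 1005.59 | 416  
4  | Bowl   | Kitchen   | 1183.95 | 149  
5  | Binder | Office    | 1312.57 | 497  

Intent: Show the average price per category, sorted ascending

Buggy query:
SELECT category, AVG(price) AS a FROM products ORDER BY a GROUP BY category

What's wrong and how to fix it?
Bug: ORDER BY appears before GROUP BY; SQL clause order requires GROUP BY first

Fix: Move ORDER BY to the end, after GROUP BY

Corrected query:
SELECT category, AVG(price) AS a FROM products GROUP BY category ORDER BY a

Result:
category  | a      
----------+--------
Furniture | 890.58 
Office    | 1084.74
Kitchen   | 1094.77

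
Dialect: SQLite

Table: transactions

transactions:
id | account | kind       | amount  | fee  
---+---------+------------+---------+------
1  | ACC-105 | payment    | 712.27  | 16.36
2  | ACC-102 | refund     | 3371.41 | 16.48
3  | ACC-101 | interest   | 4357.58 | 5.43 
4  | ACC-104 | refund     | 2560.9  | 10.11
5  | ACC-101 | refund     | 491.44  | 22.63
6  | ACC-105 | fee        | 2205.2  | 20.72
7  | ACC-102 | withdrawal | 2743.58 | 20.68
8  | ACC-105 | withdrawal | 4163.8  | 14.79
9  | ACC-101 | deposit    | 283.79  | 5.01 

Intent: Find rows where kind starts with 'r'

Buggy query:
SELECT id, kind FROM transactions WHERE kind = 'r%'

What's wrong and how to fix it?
Bug: '=' compares the literal string including the % character; pattern matching needs LIKE

Fix: Use LIKE for wildcard pattern matching

Corrected query:
SELECT id, kind FROM transactions WHERE kind LIKE 'r%'

Result:
id | kind  
---+-------
2  | refund
4  | refund
5  | refund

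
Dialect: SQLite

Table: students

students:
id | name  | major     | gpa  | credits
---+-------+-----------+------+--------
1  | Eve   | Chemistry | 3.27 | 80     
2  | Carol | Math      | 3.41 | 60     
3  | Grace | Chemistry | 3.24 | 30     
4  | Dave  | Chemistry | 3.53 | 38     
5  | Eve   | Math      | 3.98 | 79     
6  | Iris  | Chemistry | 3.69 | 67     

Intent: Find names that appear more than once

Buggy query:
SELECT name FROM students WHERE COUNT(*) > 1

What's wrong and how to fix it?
Bug: WHERE can't reference COUNT(*); aggregates are computed after WHERE

Fix: Group first, then use HAVING for the count condition

Corrected query:
SELECT name FROM students GROUP BY name HAVING COUNT(*) > 1

Result:
name
----
Eve 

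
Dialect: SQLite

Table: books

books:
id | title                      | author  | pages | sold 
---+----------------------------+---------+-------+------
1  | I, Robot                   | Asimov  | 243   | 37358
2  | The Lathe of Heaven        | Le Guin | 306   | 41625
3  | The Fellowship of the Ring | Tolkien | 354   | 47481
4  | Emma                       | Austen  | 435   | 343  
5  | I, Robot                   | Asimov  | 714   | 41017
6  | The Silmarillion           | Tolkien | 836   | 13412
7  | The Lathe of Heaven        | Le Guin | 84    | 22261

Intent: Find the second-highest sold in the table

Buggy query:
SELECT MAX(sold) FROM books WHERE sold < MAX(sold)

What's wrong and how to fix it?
Bug: MAX(sold) on the right of the comparison is an aggregate-in-WHERE error

Fix: Compute the overall MAX in a subquery, then take MAX of rows below it

Corrected query:
SELECT MAX(sold) FROM books WHERE sold < (SELECT MAX(sold) FROM books)

Result:
MAX(sold)
---------
41625    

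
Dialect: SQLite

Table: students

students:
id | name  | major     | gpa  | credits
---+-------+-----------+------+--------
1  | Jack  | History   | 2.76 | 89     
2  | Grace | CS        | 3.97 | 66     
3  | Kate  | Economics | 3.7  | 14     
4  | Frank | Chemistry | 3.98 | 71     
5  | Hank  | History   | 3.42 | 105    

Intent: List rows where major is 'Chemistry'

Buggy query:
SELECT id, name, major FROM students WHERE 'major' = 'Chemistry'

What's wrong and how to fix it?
Bug: 'major' in single quotes is a string literal, not the column; the comparison is literal-vs-literal and never true

Fix: Reference the column as major without single quotes

Corrected query:
SELECT id, name, major FROM students WHERE major = 'Chemistry'

Result:
id | name  | major    
---+-------+----------
4  | Frank | Chemistry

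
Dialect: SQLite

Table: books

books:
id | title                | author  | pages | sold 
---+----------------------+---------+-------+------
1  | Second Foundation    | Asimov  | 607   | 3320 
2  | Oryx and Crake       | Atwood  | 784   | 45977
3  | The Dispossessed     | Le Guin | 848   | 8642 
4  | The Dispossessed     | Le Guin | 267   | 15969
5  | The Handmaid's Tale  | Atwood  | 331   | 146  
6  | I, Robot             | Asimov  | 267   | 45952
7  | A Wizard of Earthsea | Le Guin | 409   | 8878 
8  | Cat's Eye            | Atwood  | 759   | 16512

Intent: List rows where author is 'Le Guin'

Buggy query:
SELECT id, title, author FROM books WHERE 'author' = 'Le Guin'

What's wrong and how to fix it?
Bug: Single quotes denote string literals in SQL; the column name is being compared as a constant string

Fix: Reference the column as author without single quotes

Corrected query:
SELECT id, title, author FROM books WHERE author = 'Le Guin'

Result:
id | title                | author 
---+----------------------+--------
3  | The Dispossessed     | Le Guin
4  | The Dispossessed     | Le Guin
7  | A Wizard of Earthsea | Le Guin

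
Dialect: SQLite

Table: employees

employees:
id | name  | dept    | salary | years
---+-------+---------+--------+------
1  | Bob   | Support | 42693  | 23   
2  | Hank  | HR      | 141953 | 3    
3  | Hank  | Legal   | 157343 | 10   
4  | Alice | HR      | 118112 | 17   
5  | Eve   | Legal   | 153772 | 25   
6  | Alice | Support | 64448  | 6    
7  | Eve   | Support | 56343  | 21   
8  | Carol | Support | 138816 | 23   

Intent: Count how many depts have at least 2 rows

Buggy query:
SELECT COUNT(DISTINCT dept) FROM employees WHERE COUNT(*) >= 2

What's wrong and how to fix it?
Bug: WHERE filters individual rows, not groups, so a group-level COUNT is invalid there

Fix: Group first with HAVING COUNT(*) >= 2, then COUNT the resulting groups

Corrected query:
SELECT COUNT(*) FROM (SELECT dept FROM employees GROUP BY dept HAVING COUNT(*) >= 2)

Result:
COUNT(*)
--------
3       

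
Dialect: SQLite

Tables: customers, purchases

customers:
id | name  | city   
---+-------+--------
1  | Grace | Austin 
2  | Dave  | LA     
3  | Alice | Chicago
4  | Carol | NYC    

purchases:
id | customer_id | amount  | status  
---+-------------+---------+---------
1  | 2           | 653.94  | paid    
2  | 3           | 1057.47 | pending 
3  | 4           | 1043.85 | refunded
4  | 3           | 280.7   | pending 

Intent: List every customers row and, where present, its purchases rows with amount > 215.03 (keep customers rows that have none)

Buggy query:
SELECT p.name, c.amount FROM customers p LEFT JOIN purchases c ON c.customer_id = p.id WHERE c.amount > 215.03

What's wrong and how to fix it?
Bug: A WHERE condition on the right-hand table after LEFT JOIN drops unmatched parents

Fix: Put 'c.amount > 215.03' in the JOIN's ON clause instead of WHERE

Corrected query:
SELECT p.name, c.amount FROM customers p LEFT JOIN purchases c ON c.customer_id = p.id AND c.amount > 215.03

Result:
name  | amount 
------+--------
Grace | NULL   
Dave  | 653.94 
Alice | 280.7  
Alice | 1057.47
Carol | 1043.85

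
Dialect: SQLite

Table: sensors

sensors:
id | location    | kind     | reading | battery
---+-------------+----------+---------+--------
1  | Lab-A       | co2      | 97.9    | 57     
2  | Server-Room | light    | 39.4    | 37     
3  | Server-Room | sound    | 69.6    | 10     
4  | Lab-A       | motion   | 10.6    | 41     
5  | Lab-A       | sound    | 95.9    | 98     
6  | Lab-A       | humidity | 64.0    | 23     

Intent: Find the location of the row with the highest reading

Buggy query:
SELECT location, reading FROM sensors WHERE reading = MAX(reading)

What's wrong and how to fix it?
Bug: WHERE is evaluated per row; an aggregate over the whole table isn't defined there

Fix: Wrap MAX in a scalar subquery so WHERE compares against a single value

Corrected query:
SELECT location, reading FROM sensors WHERE reading = (SELECT MAX(reading) FROM sensors)

Result:
location | reading
---------+--------
Lab-A    | 97.9   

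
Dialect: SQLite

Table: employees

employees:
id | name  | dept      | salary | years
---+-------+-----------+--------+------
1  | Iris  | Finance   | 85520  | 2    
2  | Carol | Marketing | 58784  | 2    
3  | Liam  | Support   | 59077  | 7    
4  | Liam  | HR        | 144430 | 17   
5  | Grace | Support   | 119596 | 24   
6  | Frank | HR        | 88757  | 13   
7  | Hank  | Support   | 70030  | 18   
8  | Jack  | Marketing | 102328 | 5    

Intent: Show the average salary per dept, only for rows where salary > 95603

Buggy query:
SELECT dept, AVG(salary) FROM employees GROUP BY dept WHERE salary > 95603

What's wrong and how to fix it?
Bug: Row-level WHERE must come before GROUP BY in the clause order

Fix: Move the WHERE clause before GROUP BY

Corrected query:
SELECT dept, AVG(salary) FROM employees WHERE salary > 95603 GROUP BY dept

Result:
dept      | AVG(salary)
----------+------------
HR        | 144430     
Marketing | 102328     
Support   | 119596     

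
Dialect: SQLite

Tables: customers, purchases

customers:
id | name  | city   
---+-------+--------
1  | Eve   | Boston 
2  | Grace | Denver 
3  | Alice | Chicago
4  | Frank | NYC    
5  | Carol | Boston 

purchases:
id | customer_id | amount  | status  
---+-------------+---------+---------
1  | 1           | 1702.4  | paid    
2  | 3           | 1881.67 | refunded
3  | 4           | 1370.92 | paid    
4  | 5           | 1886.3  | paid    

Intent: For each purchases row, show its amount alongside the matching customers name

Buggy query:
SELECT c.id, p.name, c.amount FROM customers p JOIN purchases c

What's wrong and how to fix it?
Bug: Missing join condition: each purchases row is matched to all customers rows instead of just its own

Fix: Add ON c.customer_id = p.id to the JOIN

Corrected query:
SELECT c.id, p.name, c.amount FROM customers p JOIN purchases c ON c.customer_id = p.id

Result:
id | name  | amount 
---+-------+--------
1  | Eve   | 1702.4 
2  | Alice | 1881.67
3  | Frank | 1370.92
4  | Carol | 1886.3 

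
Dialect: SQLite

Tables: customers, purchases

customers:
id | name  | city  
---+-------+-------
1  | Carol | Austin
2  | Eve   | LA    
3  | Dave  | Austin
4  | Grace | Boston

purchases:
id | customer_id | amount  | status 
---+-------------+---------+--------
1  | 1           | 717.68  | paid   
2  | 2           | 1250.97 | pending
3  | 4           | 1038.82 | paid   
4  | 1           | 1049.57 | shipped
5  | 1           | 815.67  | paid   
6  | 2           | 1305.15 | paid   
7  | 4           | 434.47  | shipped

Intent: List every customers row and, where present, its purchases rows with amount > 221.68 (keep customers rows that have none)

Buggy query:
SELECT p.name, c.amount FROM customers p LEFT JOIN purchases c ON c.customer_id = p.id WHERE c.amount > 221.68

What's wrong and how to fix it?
Bug: Filtering c.amount in WHERE discards the NULL rows produced by LEFT JOIN, turning it into an inner join

Fix: Move the right-table condition into the ON clause so unmatched parents are kept

Corrected query:
SELECT p.name, c.amount FROM customers p LEFT JOIN purchases c ON c.customer_id = p.id AND c.amount > 221.68

Result:
name  | amount 
------+--------
Carol | 717.68 
Carol | 815.67 
Carol | 1049.57
Eve   | 1250.97
Eve   | 1305.15
Dave  | NULL   
Grace | 434.47 
Grace | 1038.82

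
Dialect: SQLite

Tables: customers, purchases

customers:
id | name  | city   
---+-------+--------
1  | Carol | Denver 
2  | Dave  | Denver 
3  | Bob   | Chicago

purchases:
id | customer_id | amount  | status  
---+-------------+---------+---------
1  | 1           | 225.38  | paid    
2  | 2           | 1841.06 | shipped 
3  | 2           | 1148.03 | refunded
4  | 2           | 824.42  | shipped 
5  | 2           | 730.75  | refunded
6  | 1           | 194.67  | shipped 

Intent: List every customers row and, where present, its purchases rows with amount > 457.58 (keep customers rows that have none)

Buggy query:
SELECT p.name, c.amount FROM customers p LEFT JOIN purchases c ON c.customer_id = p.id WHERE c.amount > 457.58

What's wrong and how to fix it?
Bug: A WHERE condition on the right-hand table after LEFT JOIN drops unmatched parents

Fix: Move the right-table condition into the ON clause so unmatched parents are kept

Corrected query:
SELECT p.name, c.amount FROM customers p LEFT JOIN purchases c ON c.customer_id = p.id AND c.amount > 457.58

Result:
name  | amount 
------+--------
Carol | NULL   
Dave  | 730.75 
Dave  | 824.42 
Dave  | 1148.03
Dave  | 1841.06
Bob   | NULL   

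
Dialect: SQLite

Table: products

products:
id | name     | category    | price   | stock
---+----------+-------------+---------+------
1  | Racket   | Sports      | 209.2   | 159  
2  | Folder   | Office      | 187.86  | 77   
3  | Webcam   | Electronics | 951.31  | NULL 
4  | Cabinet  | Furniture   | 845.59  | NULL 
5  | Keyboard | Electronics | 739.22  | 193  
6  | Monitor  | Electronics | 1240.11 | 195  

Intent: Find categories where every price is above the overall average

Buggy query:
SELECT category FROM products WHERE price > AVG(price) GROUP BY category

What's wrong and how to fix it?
Bug: WHERE evaluates per row before aggregation, so AVG() is unavailable

Fix: Use a subquery for AVG and a HAVING MIN(...) filter so the condition holds for every row in the group

Corrected query:
SELECT category FROM products GROUP BY category HAVING MIN(price) > (SELECT AVG(price) FROM products)

Result:
category   
-----------
Electronics
Furniture  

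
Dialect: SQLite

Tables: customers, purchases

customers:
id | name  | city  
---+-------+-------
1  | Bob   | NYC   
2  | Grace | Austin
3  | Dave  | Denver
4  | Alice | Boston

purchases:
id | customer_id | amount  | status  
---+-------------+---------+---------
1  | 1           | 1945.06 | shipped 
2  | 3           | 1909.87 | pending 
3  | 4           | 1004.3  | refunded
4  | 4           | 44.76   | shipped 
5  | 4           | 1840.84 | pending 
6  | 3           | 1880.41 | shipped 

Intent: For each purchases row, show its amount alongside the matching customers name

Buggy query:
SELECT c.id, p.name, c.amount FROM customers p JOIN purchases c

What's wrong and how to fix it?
Bug: JOIN with no ON clause produces a cartesian product; every purchases row pairs with every customers row

Fix: Specify the join condition linking the foreign key to the parent id

Corrected query:
SELECT c.id, p.name, c.amount FROM customers p JOIN purchases c ON c.customer_id = p.id

Result:
id | name  | amount 
---+-------+--------
1  | Bob   | 1945.06
2  | Dave  | 1909.87
3  | Alice | 1004.3 
4  | Alice | 44.76  
5  | Alice | 1840.84
6  | Dave  | 1880.41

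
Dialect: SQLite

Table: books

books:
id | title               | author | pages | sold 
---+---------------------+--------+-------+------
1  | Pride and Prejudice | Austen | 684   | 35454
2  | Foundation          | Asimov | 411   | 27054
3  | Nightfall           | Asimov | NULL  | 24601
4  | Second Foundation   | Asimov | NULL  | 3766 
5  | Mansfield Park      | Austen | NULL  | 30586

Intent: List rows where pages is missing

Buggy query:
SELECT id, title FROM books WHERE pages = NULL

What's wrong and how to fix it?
Bug: Comparing to NULL with '=' never matches; NULL = NULL is unknown, not true

Fix: Use IS NULL to test for NULL

Corrected query:
SELECT id, title FROM books WHERE pages IS NULL

Result:
id | title            
---+------------------
3  | Nightfall        
4  | Second Foundation
5  | Mansfield Park   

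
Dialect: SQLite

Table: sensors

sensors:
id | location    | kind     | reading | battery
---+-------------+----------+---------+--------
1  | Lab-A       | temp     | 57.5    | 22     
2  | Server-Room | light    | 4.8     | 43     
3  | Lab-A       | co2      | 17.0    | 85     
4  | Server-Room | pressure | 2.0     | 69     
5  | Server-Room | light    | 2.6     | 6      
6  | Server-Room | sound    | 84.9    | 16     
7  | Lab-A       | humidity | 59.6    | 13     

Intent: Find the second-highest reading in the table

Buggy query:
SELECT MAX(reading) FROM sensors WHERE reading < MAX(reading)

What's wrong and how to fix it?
Bug: The inner MAX is an aggregate inside WHERE, which is not allowed

Fix: Put the inner MAX in a scalar subquery

Corrected query:
SELECT MAX(reading) FROM sensors WHERE reading < (SELECT MAX(reading) FROM sensors)

Result:
MAX(reading)
------------
59.6        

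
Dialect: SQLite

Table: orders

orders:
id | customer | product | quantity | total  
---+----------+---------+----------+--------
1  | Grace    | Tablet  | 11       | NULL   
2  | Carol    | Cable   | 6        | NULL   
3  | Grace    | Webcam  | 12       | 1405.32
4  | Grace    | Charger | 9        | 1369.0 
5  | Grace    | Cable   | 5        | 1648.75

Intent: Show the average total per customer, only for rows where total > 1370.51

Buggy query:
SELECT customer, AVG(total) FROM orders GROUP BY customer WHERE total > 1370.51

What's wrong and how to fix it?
Bug: WHERE cannot follow GROUP BY

Fix: Move the WHERE clause before GROUP BY

Corrected query:
SELECT customer, AVG(total) FROM orders WHERE total > 1370.51 GROUP BY customer

Result:
customer | AVG(total)
---------+-----------
Grace    | 1527.035  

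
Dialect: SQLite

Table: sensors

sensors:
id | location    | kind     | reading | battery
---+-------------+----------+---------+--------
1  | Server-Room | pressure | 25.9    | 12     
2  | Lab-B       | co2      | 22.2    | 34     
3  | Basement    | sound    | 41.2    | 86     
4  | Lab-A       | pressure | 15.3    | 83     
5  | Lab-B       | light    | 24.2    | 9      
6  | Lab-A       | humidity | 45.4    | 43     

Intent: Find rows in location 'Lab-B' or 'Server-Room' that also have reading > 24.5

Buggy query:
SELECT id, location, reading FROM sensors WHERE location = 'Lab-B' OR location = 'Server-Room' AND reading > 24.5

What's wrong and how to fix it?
Bug: Without parentheses, AND is evaluated before OR, so the reading filter only applies to the 'Server-Room' branch

Fix: Group the OR with parentheses (or use IN), then AND the threshold

Corrected query:
SELECT id, location, reading FROM sensors WHERE (location = 'Lab-B' OR location = 'Server-Room') AND reading > 24.5

Result:
id | location    | reading
---+-------------+--------
1  | Server-Room | 25.9   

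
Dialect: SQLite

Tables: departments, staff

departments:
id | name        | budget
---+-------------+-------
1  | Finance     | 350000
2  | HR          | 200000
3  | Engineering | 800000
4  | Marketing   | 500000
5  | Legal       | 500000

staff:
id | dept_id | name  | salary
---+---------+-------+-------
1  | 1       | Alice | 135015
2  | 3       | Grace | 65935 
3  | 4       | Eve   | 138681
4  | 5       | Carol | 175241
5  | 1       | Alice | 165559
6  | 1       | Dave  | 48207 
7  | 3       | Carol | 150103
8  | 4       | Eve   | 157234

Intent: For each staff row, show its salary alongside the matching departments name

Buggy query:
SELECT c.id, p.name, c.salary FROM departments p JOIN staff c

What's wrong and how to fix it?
Bug: Missing join condition: each staff row is matched to all departments rows instead of just its own

Fix: Specify the join condition linking the foreign key to the parent id

Corrected query:
SELECT c.id, p.name, c.salary FROM departments p JOIN staff c ON c.dept_id = p.id

Result:
id | name        | salary
---+-------------+-------
1  | Finance     | 135015
2  | Engineering | 65935 
3  | Marketing   | 138681
4  | Legal       | 175241
5  | Finance     | 165559
6  | Finance     | 48207 
7  | Engineering | 150103
8  | Marketing   | 157234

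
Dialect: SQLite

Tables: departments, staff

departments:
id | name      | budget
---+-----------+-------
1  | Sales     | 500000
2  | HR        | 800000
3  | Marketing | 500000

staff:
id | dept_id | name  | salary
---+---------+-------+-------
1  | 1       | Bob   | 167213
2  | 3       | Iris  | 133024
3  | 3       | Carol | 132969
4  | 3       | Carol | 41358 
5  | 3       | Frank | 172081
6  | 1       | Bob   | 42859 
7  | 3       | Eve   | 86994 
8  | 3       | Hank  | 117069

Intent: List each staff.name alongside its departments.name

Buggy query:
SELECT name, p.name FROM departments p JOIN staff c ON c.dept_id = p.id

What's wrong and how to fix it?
Bug: 'name' exists in both joined tables, so the database can't tell which one is meant

Fix: Qualify the column with its table alias (c.name)

Corrected query:
SELECT c.name, p.name FROM departments p JOIN staff c ON c.dept_id = p.id

Result:
name  | name     
------+----------
Bob   | Sales    
Iris  | Marketing
Carol | Marketing
Carol | Marketing
Frank | Marketing
Bob   | Sales    
Eve   | Marketing
Hank  | Marketing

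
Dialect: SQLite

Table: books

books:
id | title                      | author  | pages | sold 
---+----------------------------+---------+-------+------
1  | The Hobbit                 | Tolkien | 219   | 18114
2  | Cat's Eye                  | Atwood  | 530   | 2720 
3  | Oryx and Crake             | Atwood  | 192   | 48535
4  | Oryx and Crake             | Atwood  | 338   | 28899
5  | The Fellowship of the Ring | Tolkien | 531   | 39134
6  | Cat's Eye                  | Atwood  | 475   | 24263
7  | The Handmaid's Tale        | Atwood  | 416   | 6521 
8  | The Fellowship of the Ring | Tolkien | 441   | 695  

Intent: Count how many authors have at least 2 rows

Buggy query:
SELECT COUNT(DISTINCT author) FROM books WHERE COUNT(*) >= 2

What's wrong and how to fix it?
Bug: WHERE filters individual rows, not groups, so a group-level COUNT is invalid there

Fix: Group first with HAVING COUNT(*) >= 2, then COUNT the resulting groups

Corrected query:
SELECT COUNT(*) FROM (SELECT author FROM books GROUP BY author HAVING COUNT(*) >= 2)

Result:
COUNT(*)
--------
2       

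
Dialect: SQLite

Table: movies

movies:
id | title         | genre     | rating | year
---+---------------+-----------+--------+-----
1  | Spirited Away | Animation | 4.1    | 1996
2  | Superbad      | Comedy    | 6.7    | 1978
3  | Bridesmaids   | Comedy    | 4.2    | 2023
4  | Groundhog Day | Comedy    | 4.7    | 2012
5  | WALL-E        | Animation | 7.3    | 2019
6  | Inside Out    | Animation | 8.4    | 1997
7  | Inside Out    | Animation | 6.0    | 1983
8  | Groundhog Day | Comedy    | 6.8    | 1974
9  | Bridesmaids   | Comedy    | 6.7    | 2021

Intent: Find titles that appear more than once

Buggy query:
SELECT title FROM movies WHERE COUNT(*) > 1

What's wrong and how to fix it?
Bug: COUNT(*) is an aggregate and cannot be used in WHERE

Fix: Group first, then use HAVING for the count condition

Corrected query:
SELECT title FROM movies GROUP BY title HAVING COUNT(*) > 1

Result:
title        
-------------
Bridesmaids  
Groundhog Day
Inside Out   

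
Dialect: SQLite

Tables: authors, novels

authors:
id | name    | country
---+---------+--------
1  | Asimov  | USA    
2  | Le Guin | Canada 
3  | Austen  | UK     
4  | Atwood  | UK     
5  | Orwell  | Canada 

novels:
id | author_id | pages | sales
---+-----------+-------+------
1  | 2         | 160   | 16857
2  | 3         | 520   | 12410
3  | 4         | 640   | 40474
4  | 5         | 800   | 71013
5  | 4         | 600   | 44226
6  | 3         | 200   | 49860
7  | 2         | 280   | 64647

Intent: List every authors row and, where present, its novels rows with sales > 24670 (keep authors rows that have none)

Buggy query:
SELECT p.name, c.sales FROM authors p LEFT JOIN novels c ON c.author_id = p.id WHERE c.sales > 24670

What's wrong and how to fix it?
Bug: Filtering c.sales in WHERE discards the NULL rows produced by LEFT JOIN, turning it into an inner join

Fix: Move the right-table condition into the ON clause so unmatched parents are kept

Corrected query:
SELECT p.name, c.sales FROM authors p LEFT JOIN novels c ON c.author_id = p.id AND c.sales > 24670

Result:
name    | sales
--------+------
Asimov  | NULL 
Le Guin | 64647
Austen  | 49860
Atwood  | 40474
Atwood  | 44226
Orwell  | 71013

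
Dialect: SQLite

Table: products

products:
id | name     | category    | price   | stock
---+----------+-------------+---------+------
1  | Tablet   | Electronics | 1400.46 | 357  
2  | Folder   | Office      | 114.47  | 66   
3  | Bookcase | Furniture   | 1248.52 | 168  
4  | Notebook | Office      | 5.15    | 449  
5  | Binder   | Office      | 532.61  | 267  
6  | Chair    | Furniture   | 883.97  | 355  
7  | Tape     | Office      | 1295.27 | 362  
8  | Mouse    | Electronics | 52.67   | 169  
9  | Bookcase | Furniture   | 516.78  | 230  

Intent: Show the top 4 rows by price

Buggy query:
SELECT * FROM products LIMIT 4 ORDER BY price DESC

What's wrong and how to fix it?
Bug: ORDER BY cannot follow LIMIT; LIMIT is the final clause

Fix: Sort with ORDER BY, then apply LIMIT

Corrected query:
SELECT * FROM products ORDER BY price DESC LIMIT 4

Result:
id | name     | category    | price   | stock
---+----------+-------------+---------+------
1  | Tablet   | Electronics | 1400.46 | 357  
7  | Tape     | Office      | 1295.27 | 362  
3  | Bookcase | Furniture   | 1248.52 | 168  
6  | Chair    | Furniture   | 883.97  | 355  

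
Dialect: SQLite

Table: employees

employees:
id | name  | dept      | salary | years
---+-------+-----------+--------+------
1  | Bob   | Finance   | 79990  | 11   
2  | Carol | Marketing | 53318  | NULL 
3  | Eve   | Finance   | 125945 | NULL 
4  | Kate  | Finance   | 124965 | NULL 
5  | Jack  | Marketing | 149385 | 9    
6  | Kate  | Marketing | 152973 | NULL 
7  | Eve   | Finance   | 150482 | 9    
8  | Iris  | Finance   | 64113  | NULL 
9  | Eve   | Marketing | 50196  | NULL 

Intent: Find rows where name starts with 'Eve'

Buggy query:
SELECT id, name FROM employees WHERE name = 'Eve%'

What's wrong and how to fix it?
Bug: Wildcards only work with LIKE; '=' treats '%' as a literal character

Fix: Use LIKE for wildcard pattern matching

Corrected query:
SELECT id, name FROM employees WHERE name LIKE 'Eve%'

Result:
id | name
---+-----
3  | Eve 
7  | Eve 
9  | Eve 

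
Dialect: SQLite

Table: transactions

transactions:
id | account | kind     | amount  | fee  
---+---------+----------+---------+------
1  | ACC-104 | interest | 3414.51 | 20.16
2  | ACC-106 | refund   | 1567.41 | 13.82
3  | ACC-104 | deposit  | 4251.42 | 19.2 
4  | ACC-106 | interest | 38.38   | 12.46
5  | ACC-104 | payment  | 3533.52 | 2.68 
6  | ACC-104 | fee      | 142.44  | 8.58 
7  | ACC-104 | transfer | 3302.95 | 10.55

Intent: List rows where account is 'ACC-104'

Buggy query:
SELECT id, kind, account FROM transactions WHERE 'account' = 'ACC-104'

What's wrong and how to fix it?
Bug: Single quotes denote string literals in SQL; the column name is being compared as a constant string

Fix: Reference the column as account without single quotes

Corrected query:
SELECT id, kind, account FROM transactions WHERE account = 'ACC-104'

Result:
id | kind     | account
---+----------+--------
1  | interest | ACC-104
3  | deposit  | ACC-104
5  | payment  | ACC-104
6  | fee      | ACC-104
7  | transfer | ACC-104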